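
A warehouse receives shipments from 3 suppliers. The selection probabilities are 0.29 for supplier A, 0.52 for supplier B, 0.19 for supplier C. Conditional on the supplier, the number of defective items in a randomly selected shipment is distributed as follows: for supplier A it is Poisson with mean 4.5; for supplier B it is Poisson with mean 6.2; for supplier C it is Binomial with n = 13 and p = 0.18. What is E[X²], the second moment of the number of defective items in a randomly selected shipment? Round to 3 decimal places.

For each component E[X²] = Var + (mean)², giving A: 24.75; B: 44.64; C: 7.3944.
Overall E[X²] = 0.29·24.75 + 0.52·44.64 + 0.19·7.3944 = 31.7952.

31.795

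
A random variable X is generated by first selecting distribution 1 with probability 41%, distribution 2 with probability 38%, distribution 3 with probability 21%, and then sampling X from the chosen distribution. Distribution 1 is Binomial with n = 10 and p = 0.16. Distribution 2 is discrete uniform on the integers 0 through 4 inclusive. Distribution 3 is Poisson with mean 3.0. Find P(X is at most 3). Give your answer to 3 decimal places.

Conditional on each component, P(X ≤ 3): 1: 0.938642; 2: 0.8; 3: 0.647232.
By total probability, P(X ≤ 3) = 0.41·0.938642 + 0.38·0.8 + 0.21·0.647232 = 0.824762.

0.825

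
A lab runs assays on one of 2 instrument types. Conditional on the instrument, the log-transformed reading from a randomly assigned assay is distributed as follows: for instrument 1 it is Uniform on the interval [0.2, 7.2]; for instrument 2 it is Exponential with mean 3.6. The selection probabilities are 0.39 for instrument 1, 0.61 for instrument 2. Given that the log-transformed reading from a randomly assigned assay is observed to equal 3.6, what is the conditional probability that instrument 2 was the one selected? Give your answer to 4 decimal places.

Likelihoods f(3.6 | ·): 1: 0.142857; 2: 0.102189.
Posterior ∝ prior × likelihood. Numerator for 2: 0.61·0.102189 = 0.0623351.
Normalizing constant: 0.39·0.142857 + 0.61·0.102189 = 0.118049.
P(2 | observation) = 0.0623351 / 0.118049 = 0.528043.

0.5280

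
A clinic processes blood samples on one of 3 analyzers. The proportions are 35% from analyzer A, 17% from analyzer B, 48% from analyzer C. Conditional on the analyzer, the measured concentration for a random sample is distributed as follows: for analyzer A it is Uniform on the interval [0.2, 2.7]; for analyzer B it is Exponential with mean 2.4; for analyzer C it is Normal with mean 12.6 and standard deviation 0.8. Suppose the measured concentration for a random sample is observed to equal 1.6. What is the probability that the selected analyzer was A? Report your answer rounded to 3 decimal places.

Likelihoods f(1.6 | ·): A: 0.4; B: 0.213924; C: 4.39967e-42.
Posterior ∝ prior × likelihood. Numerator for A: 0.35·0.4 = 0.14.
Normalizing constant: 0.35·0.4 + 0.17·0.213924 + 0.48·4.39967e-42 = 0.176367.
P(A | observation) = 0.14 / 0.176367 = 0.793799.

0.794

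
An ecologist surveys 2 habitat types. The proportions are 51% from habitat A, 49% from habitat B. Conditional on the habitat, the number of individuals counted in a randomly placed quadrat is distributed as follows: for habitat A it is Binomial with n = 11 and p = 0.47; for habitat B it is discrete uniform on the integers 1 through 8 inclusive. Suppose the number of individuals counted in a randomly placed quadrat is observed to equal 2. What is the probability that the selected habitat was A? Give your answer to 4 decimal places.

Likelihoods P(X=2 | ·): A: 0.0400905; B: 0.125.
Posterior ∝ prior × likelihood. Numerator for A: 0.51·0.0400905 = 0.0204461.
Normalizing constant: 0.51·0.0400905 + 0.49·0.125 = 0.0816961.
P(A | observation) = 0.0204461 / 0.0816961 = 0.250271.

0.2503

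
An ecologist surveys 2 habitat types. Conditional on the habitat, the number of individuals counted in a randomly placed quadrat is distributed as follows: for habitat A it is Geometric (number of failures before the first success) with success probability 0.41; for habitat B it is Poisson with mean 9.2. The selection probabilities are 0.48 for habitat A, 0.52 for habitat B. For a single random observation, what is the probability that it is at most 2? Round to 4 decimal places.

Conditional on each habitat, P(X ≤ 2): A: 0.794621; B: 0.00530659.
By total probability, P(X ≤ 2) = 0.48·0.794621 + 0.52·0.00530659 = 0.384178.

0.3842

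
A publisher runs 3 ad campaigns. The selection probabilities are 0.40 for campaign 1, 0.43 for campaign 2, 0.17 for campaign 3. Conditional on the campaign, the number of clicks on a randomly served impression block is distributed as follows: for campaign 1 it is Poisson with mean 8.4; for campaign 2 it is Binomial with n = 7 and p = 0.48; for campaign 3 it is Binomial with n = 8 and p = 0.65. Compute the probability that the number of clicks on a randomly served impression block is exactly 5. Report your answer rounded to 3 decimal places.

Conditional on each campaign, P(X = 5): 1: 0.0783685; 2: 0.144688; 3: 0.278586.
By total probability, P(X = 5) = 0.4·0.0783685 + 0.43·0.144688 + 0.17·0.278586 = 0.140923.

0.141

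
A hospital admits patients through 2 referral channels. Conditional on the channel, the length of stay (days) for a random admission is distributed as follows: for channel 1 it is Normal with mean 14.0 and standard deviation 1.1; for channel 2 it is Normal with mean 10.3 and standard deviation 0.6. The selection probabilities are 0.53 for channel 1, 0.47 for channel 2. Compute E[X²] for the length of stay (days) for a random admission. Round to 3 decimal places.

For each component E[X²] = Var + (mean)², giving 1: 197.21; 2: 106.45.
Overall E[X²] = 0.53·197.21 + 0.47·106.45 = 154.553.

154.553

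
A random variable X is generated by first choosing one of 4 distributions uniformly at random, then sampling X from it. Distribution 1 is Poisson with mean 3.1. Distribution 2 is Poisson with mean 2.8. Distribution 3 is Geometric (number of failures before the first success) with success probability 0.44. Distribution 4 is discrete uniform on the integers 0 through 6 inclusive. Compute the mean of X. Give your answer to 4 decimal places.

Component means — 1: 3.1; 2: 2.8; 3: 1.27273; 4: 3.
E[X] = 0.25·3.1 + 0.25·2.8 + 0.25·1.27273 + 0.25·3 = 2.54318.

2.5432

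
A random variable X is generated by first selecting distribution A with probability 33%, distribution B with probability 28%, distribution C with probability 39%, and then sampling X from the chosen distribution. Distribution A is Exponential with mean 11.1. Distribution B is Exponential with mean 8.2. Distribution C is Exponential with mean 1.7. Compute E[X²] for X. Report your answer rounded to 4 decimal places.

For each component E[X²] = Var + (mean)², giving A: 246.42; B: 134.48; C: 5.78.
Overall E[X²] = 0.33·246.42 + 0.28·134.48 + 0.39·5.78 = 121.227.

121.2272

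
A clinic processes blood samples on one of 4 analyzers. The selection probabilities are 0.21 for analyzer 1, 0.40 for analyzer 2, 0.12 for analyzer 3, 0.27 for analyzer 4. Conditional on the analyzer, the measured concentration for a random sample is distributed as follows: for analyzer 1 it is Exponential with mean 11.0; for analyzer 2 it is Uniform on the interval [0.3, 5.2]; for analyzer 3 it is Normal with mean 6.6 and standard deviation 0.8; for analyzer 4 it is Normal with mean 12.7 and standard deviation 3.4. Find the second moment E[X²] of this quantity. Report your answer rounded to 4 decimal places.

For each component E[X²] = Var + (mean)², giving 1: 242; 2: 9.56333; 3: 44.2; 4: 172.85.
Overall E[X²] = 0.21·242 + 0.4·9.56333 + 0.12·44.2 + 0.27·172.85 = 106.619.

106.6188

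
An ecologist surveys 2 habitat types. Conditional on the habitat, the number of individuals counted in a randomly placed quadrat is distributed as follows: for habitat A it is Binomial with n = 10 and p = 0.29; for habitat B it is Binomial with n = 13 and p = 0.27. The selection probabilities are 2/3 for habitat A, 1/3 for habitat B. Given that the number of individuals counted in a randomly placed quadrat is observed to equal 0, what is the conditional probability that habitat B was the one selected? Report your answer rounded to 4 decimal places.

0.2043

Likelihoods P(X=0 | ·): A: 0.0325524; B: 0.0167185.
Posterior ∝ prior × likelihood. Numerator for B: 0.333333·0.0167185 = 0.00557283.
Normalizing constant: 0.666667·0.0325524 + 0.333333·0.0167185 = 0.0272745.
P(B | observation) = 0.00557283 / 0.0272745 = 0.204324.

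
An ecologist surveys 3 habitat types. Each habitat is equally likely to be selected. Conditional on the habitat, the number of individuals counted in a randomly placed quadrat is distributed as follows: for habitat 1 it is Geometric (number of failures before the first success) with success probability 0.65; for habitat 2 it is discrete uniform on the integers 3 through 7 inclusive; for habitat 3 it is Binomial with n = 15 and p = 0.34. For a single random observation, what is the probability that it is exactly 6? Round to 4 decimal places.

Conditional on each habitat, P(X = 6): 1: 0.00119487; 2: 0.2; 3: 0.183727.
By total probability, P(X = 6) = 0.333333·0.00119487 + 0.333333·0.2 + 0.333333·0.183727 = 0.128307.

0.1283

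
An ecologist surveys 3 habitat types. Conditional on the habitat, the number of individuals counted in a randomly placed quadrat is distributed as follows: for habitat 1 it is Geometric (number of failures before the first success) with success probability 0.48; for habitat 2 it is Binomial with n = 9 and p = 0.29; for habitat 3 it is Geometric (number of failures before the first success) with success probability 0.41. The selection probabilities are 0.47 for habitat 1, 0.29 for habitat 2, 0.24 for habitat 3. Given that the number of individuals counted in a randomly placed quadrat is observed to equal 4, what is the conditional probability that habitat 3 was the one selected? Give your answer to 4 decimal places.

0.1589

Likelihoods P(X=4 | ·): 1: 0.0350958; 2: 0.160788; 3: 0.0496812.
Posterior ∝ prior × likelihood. Numerator for 3: 0.24·0.0496812 = 0.0119235.
Normalizing constant: 0.47·0.0350958 + 0.29·0.160788 + 0.24·0.0496812 = 0.0750471.
P(3 | observation) = 0.0119235 / 0.0750471 = 0.15888.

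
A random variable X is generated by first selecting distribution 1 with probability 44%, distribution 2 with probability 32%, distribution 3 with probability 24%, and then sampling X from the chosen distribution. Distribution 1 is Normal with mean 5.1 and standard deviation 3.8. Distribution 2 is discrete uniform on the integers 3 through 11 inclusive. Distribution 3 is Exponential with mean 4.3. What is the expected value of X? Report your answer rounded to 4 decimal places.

Component means — 1: 5.1; 2: 7; 3: 4.3.
E[X] = 0.44·5.1 + 0.32·7 + 0.24·4.3 = 5.516.

5.5160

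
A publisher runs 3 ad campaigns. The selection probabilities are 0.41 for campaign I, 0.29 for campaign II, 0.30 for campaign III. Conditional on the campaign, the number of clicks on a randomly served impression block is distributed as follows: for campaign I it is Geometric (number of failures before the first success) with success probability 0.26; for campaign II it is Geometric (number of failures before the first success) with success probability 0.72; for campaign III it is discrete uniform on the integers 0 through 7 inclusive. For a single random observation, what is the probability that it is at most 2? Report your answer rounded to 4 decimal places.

0.6400

Conditional on each campaign, P(X ≤ 2): I: 0.594776; II: 0.978048; III: 0.375.
By total probability, P(X ≤ 2) = 0.41·0.594776 + 0.29·0.978048 + 0.3·0.375 = 0.639992.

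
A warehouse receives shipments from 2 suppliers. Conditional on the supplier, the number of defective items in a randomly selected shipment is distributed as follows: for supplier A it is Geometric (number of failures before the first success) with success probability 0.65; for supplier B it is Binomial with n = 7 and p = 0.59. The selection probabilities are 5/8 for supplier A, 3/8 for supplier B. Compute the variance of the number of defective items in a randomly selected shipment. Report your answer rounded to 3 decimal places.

Per component, A: μ=0.538462, E[X²]=1.11834; B: μ=4.13, E[X²]=18.7502.
E[X] = 0.625·0.538462 + 0.375·4.13 = 1.88529.
E[X²] = 0.625·1.11834 + 0.375·18.7502 = 7.73029.
Var(X) = E[X²] − (E[X])² = 7.73029 − 3.55431 = 4.17598.

4.176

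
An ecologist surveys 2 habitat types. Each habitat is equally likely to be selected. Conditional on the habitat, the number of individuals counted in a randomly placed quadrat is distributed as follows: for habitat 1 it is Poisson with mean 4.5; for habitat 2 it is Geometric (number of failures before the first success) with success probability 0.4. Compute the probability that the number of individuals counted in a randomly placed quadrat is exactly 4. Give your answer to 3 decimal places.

Conditional on each habitat, P(X = 4): 1: 0.189808; 2: 0.05184.
By total probability, P(X = 4) = 0.5·0.189808 + 0.5·0.05184 = 0.120824.

0.121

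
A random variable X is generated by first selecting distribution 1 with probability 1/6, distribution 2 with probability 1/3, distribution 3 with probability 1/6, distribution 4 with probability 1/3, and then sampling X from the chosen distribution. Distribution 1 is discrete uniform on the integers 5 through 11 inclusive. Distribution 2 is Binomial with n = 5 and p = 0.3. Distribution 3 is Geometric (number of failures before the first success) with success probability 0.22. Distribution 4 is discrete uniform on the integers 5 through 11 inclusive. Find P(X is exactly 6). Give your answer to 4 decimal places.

Conditional on each component, P(X = 6): 1: 0.142857; 2: 0; 3: 0.0495439; 4: 0.142857.
By total probability, P(X = 6) = 0.166667·0.142857 + 0.333333·0 + 0.166667·0.0495439 + 0.333333·0.142857 = 0.0796859.

0.0797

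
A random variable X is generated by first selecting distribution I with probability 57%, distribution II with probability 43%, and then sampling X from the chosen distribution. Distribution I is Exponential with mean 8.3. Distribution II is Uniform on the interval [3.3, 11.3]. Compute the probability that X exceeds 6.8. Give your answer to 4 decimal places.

0.4931

Conditional on each component, P(X > 6.8): I: 0.44075; II: 0.5625.
By total probability, P(X > 6.8) = 0.57·0.44075 + 0.43·0.5625 = 0.493103.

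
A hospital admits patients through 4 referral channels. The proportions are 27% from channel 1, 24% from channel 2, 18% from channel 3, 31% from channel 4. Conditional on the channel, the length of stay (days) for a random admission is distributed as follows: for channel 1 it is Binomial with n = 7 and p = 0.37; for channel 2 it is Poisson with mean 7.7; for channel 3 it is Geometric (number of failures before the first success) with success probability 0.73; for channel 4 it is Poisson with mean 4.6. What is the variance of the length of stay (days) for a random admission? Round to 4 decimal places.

Per component, 1: μ=2.59, E[X²]=8.3398; 2: μ=7.7, E[X²]=66.99; 3: μ=0.369863, E[X²]=0.64346; 4: μ=4.6, E[X²]=25.76.
E[X] = 0.27·2.59 + 0.24·7.7 + 0.18·0.369863 + 0.31·4.6 = 4.03988.
E[X²] = 0.27·8.3398 + 0.24·66.99 + 0.18·0.64346 + 0.31·25.76 = 26.4308.
Var(X) = E[X²] − (E[X])² = 26.4308 − 16.3206 = 10.1102.

10.1102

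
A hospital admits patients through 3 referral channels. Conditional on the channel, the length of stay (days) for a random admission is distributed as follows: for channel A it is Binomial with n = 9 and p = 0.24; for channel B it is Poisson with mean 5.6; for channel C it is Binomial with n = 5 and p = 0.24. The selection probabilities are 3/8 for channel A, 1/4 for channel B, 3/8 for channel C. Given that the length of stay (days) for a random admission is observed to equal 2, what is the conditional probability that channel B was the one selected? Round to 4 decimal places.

Likelihoods P(X=2 | ·): A: 0.303683; B: 0.0579825; C: 0.25285.
Posterior ∝ prior × likelihood. Numerator for B: 0.25·0.0579825 = 0.0144956.
Normalizing constant: 0.375·0.303683 + 0.25·0.0579825 + 0.375·0.25285 = 0.223195.
P(B | observation) = 0.0144956 / 0.223195 = 0.0649459.

0.0649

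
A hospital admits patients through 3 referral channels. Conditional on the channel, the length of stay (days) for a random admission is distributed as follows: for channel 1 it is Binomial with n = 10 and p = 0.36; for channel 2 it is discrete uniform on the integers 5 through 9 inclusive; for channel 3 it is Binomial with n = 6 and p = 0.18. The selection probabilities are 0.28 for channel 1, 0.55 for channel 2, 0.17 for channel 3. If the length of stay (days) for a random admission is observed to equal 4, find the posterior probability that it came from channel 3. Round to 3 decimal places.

Likelihoods P(X=4 | ·): 1: 0.242387; 2: 0; 3: 0.0105879.
Posterior ∝ prior × likelihood. Numerator for 3: 0.17·0.0105879 = 0.00179994.
Normalizing constant: 0.28·0.242387 + 0.55·0 + 0.17·0.0105879 = 0.0696683.
P(3 | observation) = 0.00179994 / 0.0696683 = 0.0258359.

0.026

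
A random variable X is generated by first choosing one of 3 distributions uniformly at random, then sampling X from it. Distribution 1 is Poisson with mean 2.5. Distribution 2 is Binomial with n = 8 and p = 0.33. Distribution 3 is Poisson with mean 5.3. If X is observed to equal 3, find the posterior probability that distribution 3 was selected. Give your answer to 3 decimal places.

Likelihoods P(X=3 | ·): 1: 0.213763; 2: 0.271709; 3: 0.123856.
Posterior ∝ prior × likelihood. Numerator for 3: 0.333333·0.123856 = 0.0412852.
Normalizing constant: 0.333333·0.213763 + 0.333333·0.271709 + 0.333333·0.123856 = 0.203109.
P(3 | observation) = 0.0412852 / 0.203109 = 0.203266.

0.203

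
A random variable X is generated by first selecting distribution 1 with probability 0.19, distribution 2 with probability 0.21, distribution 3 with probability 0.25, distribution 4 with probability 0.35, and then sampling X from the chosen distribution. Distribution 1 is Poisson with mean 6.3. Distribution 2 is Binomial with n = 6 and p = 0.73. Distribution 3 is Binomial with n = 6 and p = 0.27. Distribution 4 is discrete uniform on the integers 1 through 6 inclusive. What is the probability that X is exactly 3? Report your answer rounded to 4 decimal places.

0.1433

Conditional on each component, P(X = 3): 1: 0.0765271; 2: 0.15314; 3: 0.15314; 4: 0.166667.
By total probability, P(X = 3) = 0.19·0.0765271 + 0.21·0.15314 + 0.25·0.15314 + 0.35·0.166667 = 0.143318.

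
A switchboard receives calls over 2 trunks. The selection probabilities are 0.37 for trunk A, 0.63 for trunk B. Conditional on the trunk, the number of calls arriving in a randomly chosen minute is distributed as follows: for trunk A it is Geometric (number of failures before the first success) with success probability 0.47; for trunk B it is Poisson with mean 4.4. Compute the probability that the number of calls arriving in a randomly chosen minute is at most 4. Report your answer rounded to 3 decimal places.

0.702

Conditional on each trunk, P(X ≤ 4): A: 0.95818; B: 0.551184.
By total probability, P(X ≤ 4) = 0.37·0.95818 + 0.63·0.551184 = 0.701773.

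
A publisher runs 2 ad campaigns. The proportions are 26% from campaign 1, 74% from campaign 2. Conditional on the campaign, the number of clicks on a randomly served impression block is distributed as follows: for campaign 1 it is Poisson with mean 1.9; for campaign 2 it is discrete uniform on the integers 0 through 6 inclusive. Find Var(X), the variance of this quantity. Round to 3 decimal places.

Per component, 1: μ=1.9, E[X²]=5.51; 2: μ=3, E[X²]=13.
E[X] = 0.26·1.9 + 0.74·3 = 2.714.
E[X²] = 0.26·5.51 + 0.74·13 = 11.0526.
Var(X) = E[X²] − (E[X])² = 11.0526 − 7.3658 = 3.6868.

3.687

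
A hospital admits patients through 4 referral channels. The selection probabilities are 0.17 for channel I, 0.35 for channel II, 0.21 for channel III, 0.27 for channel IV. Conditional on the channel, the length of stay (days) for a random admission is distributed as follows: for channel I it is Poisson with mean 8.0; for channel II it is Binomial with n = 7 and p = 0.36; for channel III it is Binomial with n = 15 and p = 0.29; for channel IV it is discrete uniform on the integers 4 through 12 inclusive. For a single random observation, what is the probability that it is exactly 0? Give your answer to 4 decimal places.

0.0167

Conditional on each channel, P(X = 0): I: 0.000335463; II: 0.0439805; III: 0.00587321; IV: 0.
By total probability, P(X = 0) = 0.17·0.000335463 + 0.35·0.0439805 + 0.21·0.00587321 + 0.27·0 = 0.0166836.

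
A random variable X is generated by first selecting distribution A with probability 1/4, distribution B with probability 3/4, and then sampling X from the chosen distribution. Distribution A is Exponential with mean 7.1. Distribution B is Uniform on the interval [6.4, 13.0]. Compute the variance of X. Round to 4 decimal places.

16.5925

Per component, A: μ=7.1, E[X²]=100.82; B: μ=9.7, E[X²]=97.72.
E[X] = 0.25·7.1 + 0.75·9.7 = 9.05.
E[X²] = 0.25·100.82 + 0.75·97.72 = 98.495.
Var(X) = E[X²] − (E[X])² = 98.495 − 81.9025 = 16.5925.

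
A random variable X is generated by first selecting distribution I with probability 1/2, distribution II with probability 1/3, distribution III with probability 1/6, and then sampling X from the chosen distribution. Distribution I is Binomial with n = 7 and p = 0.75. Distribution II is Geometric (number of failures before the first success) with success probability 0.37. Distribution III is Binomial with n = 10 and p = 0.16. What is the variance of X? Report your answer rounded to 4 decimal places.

Per component, I: μ=5.25, E[X²]=28.875; II: μ=1.7027, E[X²]=7.5011; III: μ=1.6, E[X²]=3.904.
E[X] = 0.5·5.25 + 0.333333·1.7027 + 0.166667·1.6 = 3.45923.
E[X²] = 0.5·28.875 + 0.333333·7.5011 + 0.166667·3.904 = 17.5885.
Var(X) = E[X²] − (E[X])² = 17.5885 − 11.9663 = 5.62223.

5.6222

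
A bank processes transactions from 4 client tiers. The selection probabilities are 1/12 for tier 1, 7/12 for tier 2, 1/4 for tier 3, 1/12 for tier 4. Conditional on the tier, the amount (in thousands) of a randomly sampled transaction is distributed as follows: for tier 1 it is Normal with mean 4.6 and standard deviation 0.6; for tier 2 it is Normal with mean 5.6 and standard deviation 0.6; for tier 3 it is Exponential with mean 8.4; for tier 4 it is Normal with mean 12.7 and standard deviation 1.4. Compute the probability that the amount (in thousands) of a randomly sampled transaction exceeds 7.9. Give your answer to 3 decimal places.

0.181

Conditional on each tier, P(X > 7.9): 1: 1.89896e-08; 2: 6.32092e-05; 3: 0.390442; 4: 0.999697.
By total probability, P(X > 7.9) = 0.0833333·1.89896e-08 + 0.583333·6.32092e-05 + 0.25·0.390442 + 0.0833333·0.999697 = 0.180955.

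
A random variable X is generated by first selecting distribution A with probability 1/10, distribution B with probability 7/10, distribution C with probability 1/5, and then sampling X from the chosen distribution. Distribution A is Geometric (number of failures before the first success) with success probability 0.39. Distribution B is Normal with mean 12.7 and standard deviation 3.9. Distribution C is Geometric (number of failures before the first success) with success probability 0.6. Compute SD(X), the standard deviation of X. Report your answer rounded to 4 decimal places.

Per component, A: μ=1.5641, E[X²]=6.45694; B: μ=12.7, E[X²]=176.5; C: μ=0.666667, E[X²]=1.55556.
E[X] = 0.1·1.5641 + 0.7·12.7 + 0.2·0.666667 = 9.17974.
E[X²] = 0.1·6.45694 + 0.7·176.5 + 0.2·1.55556 = 124.507.
Var(X) = E[X²] − (E[X])² = 124.507 − 84.2677 = 40.2391.
SD(X) = √40.2391 = 6.34343.

6.3434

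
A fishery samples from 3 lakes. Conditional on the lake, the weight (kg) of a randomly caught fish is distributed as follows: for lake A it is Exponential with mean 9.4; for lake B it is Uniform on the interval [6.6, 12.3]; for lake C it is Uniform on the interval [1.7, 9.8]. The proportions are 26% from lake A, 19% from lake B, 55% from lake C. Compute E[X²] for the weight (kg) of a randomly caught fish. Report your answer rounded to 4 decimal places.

For each component E[X²] = Var + (mean)², giving A: 176.72; B: 92.01; C: 38.53.
Overall E[X²] = 0.26·176.72 + 0.19·92.01 + 0.55·38.53 = 84.6206.

84.6206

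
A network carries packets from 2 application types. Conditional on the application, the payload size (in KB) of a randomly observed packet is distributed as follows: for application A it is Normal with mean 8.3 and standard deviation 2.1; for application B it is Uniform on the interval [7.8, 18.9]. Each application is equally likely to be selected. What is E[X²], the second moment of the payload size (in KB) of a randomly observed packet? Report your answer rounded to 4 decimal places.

130.8950

For each component E[X²] = Var + (mean)², giving A: 73.3; B: 188.49.
Overall E[X²] = 0.5·73.3 + 0.5·188.49 = 130.895.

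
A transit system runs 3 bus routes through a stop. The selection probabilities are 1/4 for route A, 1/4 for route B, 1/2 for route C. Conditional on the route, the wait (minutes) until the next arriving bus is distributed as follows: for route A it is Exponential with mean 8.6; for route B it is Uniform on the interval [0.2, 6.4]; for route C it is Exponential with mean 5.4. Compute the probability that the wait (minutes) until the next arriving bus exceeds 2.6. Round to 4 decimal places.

0.6469

Conditional on each route, P(X > 2.6): A: 0.739097; B: 0.612903; C: 0.617867.
By total probability, P(X > 2.6) = 0.25·0.739097 + 0.25·0.612903 + 0.5·0.617867 = 0.646934.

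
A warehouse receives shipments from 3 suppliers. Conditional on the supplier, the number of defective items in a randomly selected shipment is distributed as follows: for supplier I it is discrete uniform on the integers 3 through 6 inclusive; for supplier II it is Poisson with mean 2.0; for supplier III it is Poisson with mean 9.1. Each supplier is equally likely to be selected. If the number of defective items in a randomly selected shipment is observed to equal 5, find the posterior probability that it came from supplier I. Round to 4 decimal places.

Likelihoods P(X=5 | ·): I: 0.25; II: 0.0360894; III: 0.0580692.
Posterior ∝ prior × likelihood. Numerator for I: 0.333333·0.25 = 0.0833333.
Normalizing constant: 0.333333·0.25 + 0.333333·0.0360894 + 0.333333·0.0580692 = 0.11472.
P(I | observation) = 0.0833333 / 0.11472 = 0.726409.

0.7264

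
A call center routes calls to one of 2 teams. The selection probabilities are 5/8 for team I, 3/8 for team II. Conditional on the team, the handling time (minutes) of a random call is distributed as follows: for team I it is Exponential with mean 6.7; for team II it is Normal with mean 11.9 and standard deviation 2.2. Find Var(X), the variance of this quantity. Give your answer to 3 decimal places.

36.209

Per component, I: μ=6.7, E[X²]=89.78; II: μ=11.9, E[X²]=146.45.
E[X] = 0.625·6.7 + 0.375·11.9 = 8.65.
E[X²] = 0.625·89.78 + 0.375·146.45 = 111.031.
Var(X) = E[X²] − (E[X])² = 111.031 − 74.8225 = 36.2087.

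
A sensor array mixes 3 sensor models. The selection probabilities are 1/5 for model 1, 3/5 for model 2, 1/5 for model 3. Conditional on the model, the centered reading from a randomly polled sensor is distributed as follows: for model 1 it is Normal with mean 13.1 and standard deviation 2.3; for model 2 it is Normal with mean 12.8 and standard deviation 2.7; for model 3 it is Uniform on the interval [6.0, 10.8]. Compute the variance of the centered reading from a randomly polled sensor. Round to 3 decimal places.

Per component, 1: μ=13.1, E[X²]=176.9; 2: μ=12.8, E[X²]=171.13; 3: μ=8.4, E[X²]=72.48.
E[X] = 0.2·13.1 + 0.6·12.8 + 0.2·8.4 = 11.98.
E[X²] = 0.2·176.9 + 0.6·171.13 + 0.2·72.48 = 152.554.
Var(X) = E[X²] − (E[X])² = 152.554 − 143.52 = 9.0336.

9.034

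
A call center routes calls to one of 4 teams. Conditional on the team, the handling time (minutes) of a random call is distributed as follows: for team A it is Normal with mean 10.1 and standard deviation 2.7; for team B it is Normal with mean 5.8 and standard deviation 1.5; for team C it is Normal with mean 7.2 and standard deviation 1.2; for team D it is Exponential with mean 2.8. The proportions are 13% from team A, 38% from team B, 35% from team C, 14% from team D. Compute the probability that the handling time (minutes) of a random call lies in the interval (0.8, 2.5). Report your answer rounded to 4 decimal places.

0.0533

Conditional on each team, P(0.8 < X < 2.5): A: 0.00215415; B: 0.0134744; C: 4.48427e-05; D: 0.341993.
By total probability, P(0.8 < X < 2.5) = 0.13·0.00215415 + 0.38·0.0134744 + 0.35·4.48427e-05 + 0.14·0.341993 = 0.053295.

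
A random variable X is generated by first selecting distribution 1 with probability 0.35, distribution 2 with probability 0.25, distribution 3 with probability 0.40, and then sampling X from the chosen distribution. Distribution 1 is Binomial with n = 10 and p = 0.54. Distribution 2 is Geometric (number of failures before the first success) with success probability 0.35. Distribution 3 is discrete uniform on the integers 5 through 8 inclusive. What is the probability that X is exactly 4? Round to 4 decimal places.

0.0748

Conditional on each component, P(X = 4): 1: 0.169177; 2: 0.0624772; 3: 0.
By total probability, P(X = 4) = 0.35·0.169177 + 0.25·0.0624772 + 0.4·0 = 0.0748312.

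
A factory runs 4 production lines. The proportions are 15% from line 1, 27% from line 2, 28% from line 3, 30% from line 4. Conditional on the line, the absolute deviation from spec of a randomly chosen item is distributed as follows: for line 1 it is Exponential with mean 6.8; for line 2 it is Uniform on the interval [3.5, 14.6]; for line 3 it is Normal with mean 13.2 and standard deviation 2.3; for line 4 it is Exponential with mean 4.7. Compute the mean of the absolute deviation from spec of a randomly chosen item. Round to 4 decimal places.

8.5695

Component means — 1: 6.8; 2: 9.05; 3: 13.2; 4: 4.7.
E[X] = 0.15·6.8 + 0.27·9.05 + 0.28·13.2 + 0.3·4.7 = 8.5695.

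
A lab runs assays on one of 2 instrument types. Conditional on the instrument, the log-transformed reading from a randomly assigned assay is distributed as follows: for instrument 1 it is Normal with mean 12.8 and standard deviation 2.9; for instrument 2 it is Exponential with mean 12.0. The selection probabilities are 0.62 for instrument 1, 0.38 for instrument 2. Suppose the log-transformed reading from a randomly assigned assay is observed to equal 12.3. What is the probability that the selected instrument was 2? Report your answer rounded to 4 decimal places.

Likelihoods f(12.3 | ·): 1: 0.135537; 2: 0.0298997.
Posterior ∝ prior × likelihood. Numerator for 2: 0.38·0.0298997 = 0.0113619.
Normalizing constant: 0.62·0.135537 + 0.38·0.0298997 = 0.0953947.
P(2 | observation) = 0.0113619 / 0.0953947 = 0.119104.

0.1191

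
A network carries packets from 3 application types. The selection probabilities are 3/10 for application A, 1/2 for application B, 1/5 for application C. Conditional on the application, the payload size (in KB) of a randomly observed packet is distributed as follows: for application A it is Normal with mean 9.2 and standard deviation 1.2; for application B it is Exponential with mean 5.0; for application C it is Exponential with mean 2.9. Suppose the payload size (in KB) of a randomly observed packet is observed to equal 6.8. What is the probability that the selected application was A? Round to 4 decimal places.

0.2949

Likelihoods f(6.8 | ·): A: 0.0449925; B: 0.0513322; C: 0.0330565.
Posterior ∝ prior × likelihood. Numerator for A: 0.3·0.0449925 = 0.0134977.
Normalizing constant: 0.3·0.0449925 + 0.5·0.0513322 + 0.2·0.0330565 = 0.0457751.
P(A | observation) = 0.0134977 / 0.0457751 = 0.294871.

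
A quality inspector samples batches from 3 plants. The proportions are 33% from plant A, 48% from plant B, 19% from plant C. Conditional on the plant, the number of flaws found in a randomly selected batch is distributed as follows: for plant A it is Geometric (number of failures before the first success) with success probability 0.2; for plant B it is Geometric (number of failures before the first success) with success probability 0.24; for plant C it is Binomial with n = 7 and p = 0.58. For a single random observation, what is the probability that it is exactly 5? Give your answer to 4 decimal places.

Conditional on each plant, P(X = 5): A: 0.065536; B: 0.0608526; C: 0.243141.
By total probability, P(X = 5) = 0.33·0.065536 + 0.48·0.0608526 + 0.19·0.243141 = 0.0970329.

0.0970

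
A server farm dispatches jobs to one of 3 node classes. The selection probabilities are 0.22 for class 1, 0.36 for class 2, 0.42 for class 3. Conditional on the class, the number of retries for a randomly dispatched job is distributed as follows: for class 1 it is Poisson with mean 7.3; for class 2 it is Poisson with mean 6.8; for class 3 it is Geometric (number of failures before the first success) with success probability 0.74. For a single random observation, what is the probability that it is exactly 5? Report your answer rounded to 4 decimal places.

Conditional on each class, P(X = 5): 1: 0.116703; 2: 0.134946; 3: 0.000879222.
By total probability, P(X = 5) = 0.22·0.116703 + 0.36·0.134946 + 0.42·0.000879222 = 0.0746247.

0.0746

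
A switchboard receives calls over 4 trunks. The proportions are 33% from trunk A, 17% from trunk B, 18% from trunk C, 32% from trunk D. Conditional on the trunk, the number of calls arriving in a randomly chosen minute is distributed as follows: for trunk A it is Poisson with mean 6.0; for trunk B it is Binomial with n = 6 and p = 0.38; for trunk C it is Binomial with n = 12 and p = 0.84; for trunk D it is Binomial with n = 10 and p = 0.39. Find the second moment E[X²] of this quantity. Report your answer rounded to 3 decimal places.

For each component E[X²] = Var + (mean)², giving A: 42; B: 6.612; C: 103.219; D: 17.589.
Overall E[X²] = 0.33·42 + 0.17·6.612 + 0.18·103.219 + 0.32·17.589 = 39.192.

39.192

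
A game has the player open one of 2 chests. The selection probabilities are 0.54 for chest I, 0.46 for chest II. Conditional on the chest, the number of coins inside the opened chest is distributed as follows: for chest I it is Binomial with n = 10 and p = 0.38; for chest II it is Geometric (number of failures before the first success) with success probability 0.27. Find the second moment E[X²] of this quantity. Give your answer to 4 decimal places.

17.0388

For each component E[X²] = Var + (mean)², giving I: 16.796; II: 17.3237.
Overall E[X²] = 0.54·16.796 + 0.46·17.3237 = 17.0388.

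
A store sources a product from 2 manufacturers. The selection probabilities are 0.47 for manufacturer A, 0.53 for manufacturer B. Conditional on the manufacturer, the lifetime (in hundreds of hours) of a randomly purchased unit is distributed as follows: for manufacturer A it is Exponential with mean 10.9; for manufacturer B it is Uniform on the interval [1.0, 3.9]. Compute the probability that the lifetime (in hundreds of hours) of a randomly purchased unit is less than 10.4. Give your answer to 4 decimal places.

0.8190

Conditional on each manufacturer, P(X < 10.4): A: 0.614852; B: 1.
By total probability, P(X < 10.4) = 0.47·0.614852 + 0.53·1 = 0.818981.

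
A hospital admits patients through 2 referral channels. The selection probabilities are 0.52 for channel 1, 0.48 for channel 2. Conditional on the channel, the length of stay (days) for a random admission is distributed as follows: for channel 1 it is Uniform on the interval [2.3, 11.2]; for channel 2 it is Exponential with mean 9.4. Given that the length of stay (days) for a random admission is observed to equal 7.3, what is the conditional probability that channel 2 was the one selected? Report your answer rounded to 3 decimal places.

Likelihoods f(7.3 | ·): 1: 0.11236; 2: 0.0489329.
Posterior ∝ prior × likelihood. Numerator for 2: 0.48·0.0489329 = 0.0234878.
Normalizing constant: 0.52·0.11236 + 0.48·0.0489329 = 0.0819148.
P(2 | observation) = 0.0234878 / 0.0819148 = 0.286735.

0.287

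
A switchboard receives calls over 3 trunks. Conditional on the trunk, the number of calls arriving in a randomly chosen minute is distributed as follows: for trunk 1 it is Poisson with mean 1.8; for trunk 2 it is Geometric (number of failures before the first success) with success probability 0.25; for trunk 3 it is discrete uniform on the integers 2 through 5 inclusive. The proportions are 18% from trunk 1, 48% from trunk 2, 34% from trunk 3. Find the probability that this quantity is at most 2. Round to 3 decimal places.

0.494

Conditional on each trunk, P(X ≤ 2): 1: 0.730621; 2: 0.578125; 3: 0.25.
By total probability, P(X ≤ 2) = 0.18·0.730621 + 0.48·0.578125 + 0.34·0.25 = 0.494012.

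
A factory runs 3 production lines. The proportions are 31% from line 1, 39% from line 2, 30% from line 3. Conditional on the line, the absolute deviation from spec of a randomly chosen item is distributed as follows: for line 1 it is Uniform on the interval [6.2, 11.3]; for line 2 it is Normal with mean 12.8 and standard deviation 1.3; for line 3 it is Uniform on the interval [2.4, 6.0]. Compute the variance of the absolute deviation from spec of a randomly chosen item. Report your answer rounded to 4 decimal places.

Per component, 1: μ=8.75, E[X²]=78.73; 2: μ=12.8, E[X²]=165.53; 3: μ=4.2, E[X²]=18.72.
E[X] = 0.31·8.75 + 0.39·12.8 + 0.3·4.2 = 8.9645.
E[X²] = 0.31·78.73 + 0.39·165.53 + 0.3·18.72 = 94.579.
Var(X) = E[X²] − (E[X])² = 94.579 − 80.3623 = 14.2167.

14.2167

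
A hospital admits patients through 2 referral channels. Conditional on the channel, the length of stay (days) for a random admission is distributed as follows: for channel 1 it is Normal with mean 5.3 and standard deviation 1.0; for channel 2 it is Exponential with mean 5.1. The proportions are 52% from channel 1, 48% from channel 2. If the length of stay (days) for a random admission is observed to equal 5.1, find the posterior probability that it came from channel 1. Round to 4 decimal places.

Likelihoods f(5.1 | ·): 1: 0.391043; 2: 0.0721332.
Posterior ∝ prior × likelihood. Numerator for 1: 0.52·0.391043 = 0.203342.
Normalizing constant: 0.52·0.391043 + 0.48·0.0721332 = 0.237966.
P(1 | observation) = 0.203342 / 0.237966 = 0.854501.

0.8545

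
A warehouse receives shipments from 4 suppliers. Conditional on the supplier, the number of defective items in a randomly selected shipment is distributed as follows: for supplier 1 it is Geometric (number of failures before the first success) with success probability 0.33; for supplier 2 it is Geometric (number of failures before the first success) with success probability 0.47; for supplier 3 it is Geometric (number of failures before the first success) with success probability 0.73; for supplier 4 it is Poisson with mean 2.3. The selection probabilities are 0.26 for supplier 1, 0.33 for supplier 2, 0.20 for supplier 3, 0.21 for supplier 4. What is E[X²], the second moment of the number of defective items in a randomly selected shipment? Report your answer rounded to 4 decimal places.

For each component E[X²] = Var + (mean)², giving 1: 10.2746; 2: 3.67089; 3: 0.64346; 4: 7.59.
Overall E[X²] = 0.26·10.2746 + 0.33·3.67089 + 0.2·0.64346 + 0.21·7.59 = 5.60537.

5.6054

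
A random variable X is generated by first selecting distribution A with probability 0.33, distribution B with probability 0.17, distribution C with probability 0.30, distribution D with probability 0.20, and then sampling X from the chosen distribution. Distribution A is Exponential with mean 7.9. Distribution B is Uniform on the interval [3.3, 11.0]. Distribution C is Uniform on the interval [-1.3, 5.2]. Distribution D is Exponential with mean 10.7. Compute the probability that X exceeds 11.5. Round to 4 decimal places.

0.1452

Conditional on each component, P(X > 11.5): A: 0.233238; B: 0; C: 0; D: 0.341378.
By total probability, P(X > 11.5) = 0.33·0.233238 + 0.17·0 + 0.3·0 + 0.2·0.341378 = 0.145244.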